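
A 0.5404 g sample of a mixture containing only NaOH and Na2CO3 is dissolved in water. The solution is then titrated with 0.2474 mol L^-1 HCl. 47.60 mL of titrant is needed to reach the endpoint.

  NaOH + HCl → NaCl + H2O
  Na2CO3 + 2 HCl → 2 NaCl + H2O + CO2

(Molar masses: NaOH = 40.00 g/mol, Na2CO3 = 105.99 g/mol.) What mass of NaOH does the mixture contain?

0.2576 g

n(HCl) = 0.04760 × 0.2474 = 0.01178 mol
Let x = n(NaOH), y = n(Na2CO3).
Titrant: 1x + 2y = 0.01178;  mass: 40.00x + 105.99y = 0.5404
Solving, x = 6.440 × 10^-3 mol, y = 2.668 × 10^-3 mol
mass of NaOH = 6.440 × 10^-3 × 40.00 = 0.2576 g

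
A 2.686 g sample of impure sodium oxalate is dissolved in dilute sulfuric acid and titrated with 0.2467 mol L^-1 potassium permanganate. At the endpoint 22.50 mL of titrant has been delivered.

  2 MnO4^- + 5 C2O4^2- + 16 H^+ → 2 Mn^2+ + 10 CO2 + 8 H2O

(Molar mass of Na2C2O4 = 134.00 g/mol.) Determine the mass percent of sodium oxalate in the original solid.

69.23 %

n(KMnO4) = 0.02250 L × 0.2467 mol/L = 5.551 × 10^-3 mol
From the 5:2 ratio, n(Na2C2O4) = 5/2 × 5.551 × 10^-3 = 0.01388 mol
mass of Na2C2O4 = 0.01388 × 134.00 g/mol = 1.860 g
% Na2C2O4 = 1.860 / 2.686 × 100 = 69.23 %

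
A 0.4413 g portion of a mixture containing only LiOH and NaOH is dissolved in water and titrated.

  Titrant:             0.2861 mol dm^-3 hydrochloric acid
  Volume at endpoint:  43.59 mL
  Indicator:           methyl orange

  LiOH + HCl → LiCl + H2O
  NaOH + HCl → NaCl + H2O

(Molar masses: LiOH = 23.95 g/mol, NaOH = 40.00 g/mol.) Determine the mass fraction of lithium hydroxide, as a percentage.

19.46 %

n(HCl) = 0.04359 × 0.2861 = 0.01247 mol
Let x = n(LiOH), y = n(NaOH).
Titrant: 1x + 1y = 0.01247;  mass: 23.95x + 40.00y = 0.4413
Solving, x = 3.585 × 10^-3 mol, y = 8.886 × 10^-3 mol
mass of LiOH = 3.585 × 10^-3 × 23.95 = 0.08587 g
% LiOH = 0.08587 / 0.4413 × 100 = 19.46 %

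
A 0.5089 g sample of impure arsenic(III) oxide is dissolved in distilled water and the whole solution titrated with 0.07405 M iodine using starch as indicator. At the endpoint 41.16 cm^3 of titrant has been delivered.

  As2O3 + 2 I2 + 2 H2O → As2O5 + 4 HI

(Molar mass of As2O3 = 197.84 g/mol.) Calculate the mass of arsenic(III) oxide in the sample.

n(I2) = 0.04116 L × 0.07405 mol/L = 3.048 × 10^-3 mol
From the 1:2 ratio, n(As2O3) = 1/2 × 3.048 × 10^-3 = 1.524 × 10^-3 mol
mass of As2O3 = 1.524 × 10^-3 × 197.84 g/mol = 0.3015 g

0.3015 g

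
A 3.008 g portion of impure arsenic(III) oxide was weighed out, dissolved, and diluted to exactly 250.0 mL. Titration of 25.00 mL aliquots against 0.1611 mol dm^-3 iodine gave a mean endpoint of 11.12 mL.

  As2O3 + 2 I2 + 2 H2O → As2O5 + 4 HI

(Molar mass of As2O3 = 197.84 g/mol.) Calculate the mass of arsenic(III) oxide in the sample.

1.772 g

n(I2) per titration = 0.01112 × 0.1611 = 1.791 × 10^-3 mol
From the 1:2 ratio, n(As2O3) in each aliquot = 1/2 × 1.791 × 10^-3 = 8.957 × 10^-4 mol
n(As2O3) in the whole flask = 8.957 × 10^-4 × 250.0/25.00 = 8.957 × 10^-3 mol
mass of As2O3 = 8.957 × 10^-3 × 197.84 = 1.772 g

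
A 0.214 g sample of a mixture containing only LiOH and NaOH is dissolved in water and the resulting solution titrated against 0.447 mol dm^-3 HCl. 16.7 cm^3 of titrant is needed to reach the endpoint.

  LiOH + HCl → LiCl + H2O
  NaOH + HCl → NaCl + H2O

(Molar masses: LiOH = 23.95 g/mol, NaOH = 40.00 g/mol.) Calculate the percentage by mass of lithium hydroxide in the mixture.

n(HCl) = 0.0167 × 0.447 = 7.46 × 10^-3 mol
Let x = n(LiOH), y = n(NaOH).
Titrant: 1x + 1y = 7.46 × 10^-3;  mass: 23.95x + 40.00y = 0.214
Solving, x = 5.27 × 10^-3 mol, y = 2.19 × 10^-3 mol
mass of LiOH = 5.27 × 10^-3 × 23.95 = 0.126 g
% LiOH = 0.126 / 0.214 × 100 = 59.0 %

59.0 %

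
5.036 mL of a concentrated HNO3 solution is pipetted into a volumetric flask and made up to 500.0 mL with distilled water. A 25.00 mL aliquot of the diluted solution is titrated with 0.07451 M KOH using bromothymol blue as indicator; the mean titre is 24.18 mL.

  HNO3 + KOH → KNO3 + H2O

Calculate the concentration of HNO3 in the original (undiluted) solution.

n(KOH) = 0.02418 × 0.07451 = 1.802 × 10^-3 mol
n(HNO3) in the aliquot = 1.802 × 10^-3 mol (1:1 ratio)
[HNO3]_dilute = 1.802 × 10^-3 / 0.02500 = 0.07207 mol/L
Dilution factor = 500.0 / 5.036 = 99.29
[HNO3]_stock = 0.07207 × 99.29 = 7.155 mol/L

7.155 M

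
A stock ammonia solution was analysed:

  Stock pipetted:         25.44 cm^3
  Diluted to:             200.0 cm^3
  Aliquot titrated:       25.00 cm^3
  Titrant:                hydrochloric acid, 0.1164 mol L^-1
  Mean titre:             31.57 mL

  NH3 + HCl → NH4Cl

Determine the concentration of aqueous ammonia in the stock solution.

n(HCl) = 0.03157 × 0.1164 = 3.675 × 10^-3 mol
n(NH3) in the aliquot = 3.675 × 10^-3 mol (1:1 ratio)
[NH3]_dilute = 3.675 × 10^-3 / 0.02500 = 0.1470 mol/L
Dilution factor = 200.0 / 25.44 = 7.862
[NH3]_stock = 0.1470 × 7.862 = 1.156 mol/L

1.156 mol/L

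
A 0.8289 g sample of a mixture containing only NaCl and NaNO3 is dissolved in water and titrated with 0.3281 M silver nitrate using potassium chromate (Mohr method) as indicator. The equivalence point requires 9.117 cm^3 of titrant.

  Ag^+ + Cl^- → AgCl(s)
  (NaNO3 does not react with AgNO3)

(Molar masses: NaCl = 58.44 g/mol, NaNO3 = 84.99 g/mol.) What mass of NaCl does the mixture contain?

n(AgNO3) = 0.009117 × 0.3281 = 2.991 × 10^-3 mol
Let x = n(NaCl), y = n(NaNO3).
Titrant: 1x = 2.991 × 10^-3;  mass: 58.44x + 84.99y = 0.8289
Solving, x = 2.991 × 10^-3 mol, y = 7.696 × 10^-3 mol
mass of NaCl = 2.991 × 10^-3 × 58.44 = 0.1748 g

0.1748 g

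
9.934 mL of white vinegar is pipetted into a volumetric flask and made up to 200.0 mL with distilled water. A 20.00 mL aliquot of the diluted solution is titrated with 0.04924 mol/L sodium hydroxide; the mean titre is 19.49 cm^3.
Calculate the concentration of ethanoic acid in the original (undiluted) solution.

CH3COOH + NaOH → CH3COONa + H2O
n(NaOH) = 0.01949 × 0.04924 = 9.597 × 10^-4 mol
n(CH3COOH) in the aliquot = 9.597 × 10^-4 mol (1:1 ratio)
[CH3COOH]_dilute = 9.597 × 10^-4 / 0.02000 = 0.04798 mol/L
Dilution factor = 200.0 / 9.934 = 20.13
[CH3COOH]_stock = 0.04798 × 20.13 = 0.9661 mol/L

0.9661 mol/L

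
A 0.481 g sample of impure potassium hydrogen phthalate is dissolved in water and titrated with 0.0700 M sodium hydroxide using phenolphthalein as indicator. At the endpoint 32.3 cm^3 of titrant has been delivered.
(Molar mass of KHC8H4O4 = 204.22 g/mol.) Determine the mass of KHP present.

0.462 g

KHC8H4O4 + NaOH → KNaC8H4O4 + H2O
n(NaOH) = 0.0323 L × 0.0700 mol/L = 2.26 × 10^-3 mol
n(KHC8H4O4) = 2.26 × 10^-3 mol (1:1 ratio)
mass of KHC8H4O4 = 2.26 × 10^-3 × 204.22 g/mol = 0.462 g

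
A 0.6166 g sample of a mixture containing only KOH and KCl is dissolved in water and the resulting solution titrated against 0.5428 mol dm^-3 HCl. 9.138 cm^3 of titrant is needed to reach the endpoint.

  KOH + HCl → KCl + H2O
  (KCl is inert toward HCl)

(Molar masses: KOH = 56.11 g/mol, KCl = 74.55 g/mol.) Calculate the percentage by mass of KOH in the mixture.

n(HCl) = 0.009138 × 0.5428 = 4.960 × 10^-3 mol
Let x = n(KOH), y = n(KCl).
Titrant: 1x = 4.960 × 10^-3;  mass: 56.11x + 74.55y = 0.6166
Solving, x = 4.960 × 10^-3 mol, y = 4.538 × 10^-3 mol
mass of KOH = 4.960 × 10^-3 × 56.11 = 0.2783 g
% KOH = 0.2783 / 0.6166 × 100 = 45.14 %

45.14 %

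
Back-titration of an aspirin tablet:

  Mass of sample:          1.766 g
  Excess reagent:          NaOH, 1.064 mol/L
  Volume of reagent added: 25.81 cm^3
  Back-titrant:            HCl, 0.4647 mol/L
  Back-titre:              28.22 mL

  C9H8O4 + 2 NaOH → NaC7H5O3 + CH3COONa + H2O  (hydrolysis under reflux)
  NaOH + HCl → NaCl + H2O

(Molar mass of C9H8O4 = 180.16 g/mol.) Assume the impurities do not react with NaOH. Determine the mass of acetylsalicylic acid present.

n(NaOH) added = 0.02581 × 1.064 = 0.02746 mol
n(HCl) used in back-titration = 0.02822 × 0.4647 = 0.01311 mol
n(NaOH) left over = 0.01311 mol (1:1 ratio)
n(NaOH) consumed by analyte = 0.02746 − 0.01311 = 0.01435 mol
From the 1:2 ratio, n(C9H8O4) = 1/2 × 0.01435 = 7.174 × 10^-3 mol
mass of C9H8O4 = 7.174 × 10^-3 × 180.16 = 1.292 g

1.292 g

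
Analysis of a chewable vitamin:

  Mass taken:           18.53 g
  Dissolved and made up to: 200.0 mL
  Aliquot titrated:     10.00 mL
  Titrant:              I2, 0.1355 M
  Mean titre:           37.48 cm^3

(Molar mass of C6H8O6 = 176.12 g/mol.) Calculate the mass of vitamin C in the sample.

C6H8O6 + I2 → C6H6O6 + 2 HI
n(I2) per titration = 0.03748 × 0.1355 = 5.079 × 10^-3 mol
n(C6H8O6) in each aliquot = 5.079 × 10^-3 mol (1:1 ratio)
n(C6H8O6) in the whole flask = 5.079 × 10^-3 × 200.0/10.00 = 0.1016 mol
mass of C6H8O6 = 0.1016 × 176.12 = 17.89 g

17.89 g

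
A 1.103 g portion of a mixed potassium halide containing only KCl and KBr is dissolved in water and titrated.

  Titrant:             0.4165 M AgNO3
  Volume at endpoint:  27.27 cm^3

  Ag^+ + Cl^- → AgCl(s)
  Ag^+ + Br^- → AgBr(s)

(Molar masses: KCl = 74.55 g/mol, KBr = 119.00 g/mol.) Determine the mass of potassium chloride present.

0.4169 g

n(AgNO3) = 0.02727 × 0.4165 = 0.01136 mol
Let x = n(KCl), y = n(KBr).
Titrant: 1x + 1y = 0.01136;  mass: 74.55x + 119.00y = 1.103
Solving, x = 5.593 × 10^-3 mol, y = 5.765 × 10^-3 mol
mass of KCl = 5.593 × 10^-3 × 74.55 = 0.4169 g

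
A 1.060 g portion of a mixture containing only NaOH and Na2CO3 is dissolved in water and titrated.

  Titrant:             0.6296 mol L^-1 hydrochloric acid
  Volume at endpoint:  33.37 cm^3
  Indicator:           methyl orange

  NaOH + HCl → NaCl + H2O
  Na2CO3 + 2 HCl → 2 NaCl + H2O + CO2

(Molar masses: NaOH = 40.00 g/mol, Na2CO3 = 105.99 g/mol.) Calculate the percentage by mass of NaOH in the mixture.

15.51 %

n(HCl) = 0.03337 × 0.6296 = 0.02101 mol
Let x = n(NaOH), y = n(Na2CO3).
Titrant: 1x + 2y = 0.02101;  mass: 40.00x + 105.99y = 1.060
Solving, x = 4.110 × 10^-3 mol, y = 8.450 × 10^-3 mol
mass of NaOH = 4.110 × 10^-3 × 40.00 = 0.1644 g
% NaOH = 0.1644 / 1.060 × 100 = 15.51 %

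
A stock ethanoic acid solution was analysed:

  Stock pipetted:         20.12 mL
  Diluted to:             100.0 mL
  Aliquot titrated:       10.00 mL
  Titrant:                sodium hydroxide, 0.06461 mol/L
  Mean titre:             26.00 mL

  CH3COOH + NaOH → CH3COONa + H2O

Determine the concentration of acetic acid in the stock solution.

n(NaOH) = 0.02600 × 0.06461 = 1.680 × 10^-3 mol
n(CH3COOH) in the aliquot = 1.680 × 10^-3 mol (1:1 ratio)
[CH3COOH]_dilute = 1.680 × 10^-3 / 0.01000 = 0.1680 mol/L
Dilution factor = 100.0 / 20.12 = 4.970
[CH3COOH]_stock = 0.1680 × 4.970 = 0.8349 mol/L

0.8349 mol/L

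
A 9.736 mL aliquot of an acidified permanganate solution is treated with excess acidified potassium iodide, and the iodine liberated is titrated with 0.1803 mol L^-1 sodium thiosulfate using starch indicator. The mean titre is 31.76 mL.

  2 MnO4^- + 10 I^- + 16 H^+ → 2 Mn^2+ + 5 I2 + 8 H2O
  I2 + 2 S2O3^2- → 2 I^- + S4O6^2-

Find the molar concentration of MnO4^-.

n(S2O3^2-) = 0.03176 × 0.1803 = 5.726 × 10^-3 mol
n(I2) = n(S2O3^2-)/2 = 2.863 × 10^-3 mol
From the 2:5 ratio, n(MnO4^-) in the aliquot = 2/5 × 2.863 × 10^-3 = 1.145 × 10^-3 mol
[MnO4^-] = 1.145 × 10^-3 / 0.009736 = 0.1176 mol/L

0.1176 mol/L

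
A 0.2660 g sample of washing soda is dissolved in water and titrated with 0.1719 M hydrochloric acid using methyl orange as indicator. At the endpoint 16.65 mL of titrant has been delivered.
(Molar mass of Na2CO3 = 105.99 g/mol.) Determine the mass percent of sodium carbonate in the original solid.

57.02 %

Na2CO3 + 2 HCl → 2 NaCl + H2O + CO2
n(HCl) = 0.01665 L × 0.1719 mol/L = 2.862 × 10^-3 mol
From the 1:2 ratio, n(Na2CO3) = 1/2 × 2.862 × 10^-3 = 1.431 × 10^-3 mol
mass of Na2CO3 = 1.431 × 10^-3 × 105.99 g/mol = 0.1517 g
% Na2CO3 = 0.1517 / 0.2660 × 100 = 57.02 %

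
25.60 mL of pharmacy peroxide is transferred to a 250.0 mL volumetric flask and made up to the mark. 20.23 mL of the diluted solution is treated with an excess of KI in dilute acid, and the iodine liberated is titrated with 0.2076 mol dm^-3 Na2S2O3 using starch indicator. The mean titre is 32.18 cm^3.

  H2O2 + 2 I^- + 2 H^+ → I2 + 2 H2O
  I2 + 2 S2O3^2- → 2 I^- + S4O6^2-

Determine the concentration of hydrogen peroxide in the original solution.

1.612 mol/L

n(S2O3^2-) = 0.03218 × 0.2076 = 6.681 × 10^-3 mol
n(I2) = n(S2O3^2-)/2 = 3.340 × 10^-3 mol
n(H2O2) in the aliquot = 3.340 × 10^-3 mol (1:1 ratio)
[H2O2]_dilute = 3.340 × 10^-3 / 0.02023 = 0.1651 mol/L
[H2O2]_original = 0.1651 × 250.0/25.60 = 1.612 mol/L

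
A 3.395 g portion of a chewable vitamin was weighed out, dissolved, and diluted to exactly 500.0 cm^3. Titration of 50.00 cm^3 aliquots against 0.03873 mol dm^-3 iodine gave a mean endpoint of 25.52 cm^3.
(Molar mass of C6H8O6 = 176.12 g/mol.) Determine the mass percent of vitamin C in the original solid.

C6H8O6 + I2 → C6H6O6 + 2 HI
n(I2) per titration = 0.02552 × 0.03873 = 9.884 × 10^-4 mol
n(C6H8O6) in each aliquot = 9.884 × 10^-4 mol (1:1 ratio)
n(C6H8O6) in the whole flask = 9.884 × 10^-4 × 500.0/50.00 = 9.884 × 10^-3 mol
mass of C6H8O6 = 9.884 × 10^-3 × 176.12 = 1.741 g
% C6H8O6 = 1.741 / 3.395 × 100 = 51.27 %

51.27 %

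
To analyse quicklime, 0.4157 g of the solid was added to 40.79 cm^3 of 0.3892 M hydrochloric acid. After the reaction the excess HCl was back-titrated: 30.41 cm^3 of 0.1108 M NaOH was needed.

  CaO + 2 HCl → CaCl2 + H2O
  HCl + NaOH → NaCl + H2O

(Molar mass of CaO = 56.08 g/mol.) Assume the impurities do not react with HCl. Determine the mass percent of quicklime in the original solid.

84.36 %

n(HCl) added = 0.04079 × 0.3892 = 0.01588 mol
n(NaOH) used in back-titration = 0.03041 × 0.1108 = 3.369 × 10^-3 mol
n(HCl) left over = 3.369 × 10^-3 mol (1:1 ratio)
n(HCl) consumed by analyte = 0.01588 − 3.369 × 10^-3 = 0.01251 mol
From the 1:2 ratio, n(CaO) = 1/2 × 0.01251 = 6.253 × 10^-3 mol
mass of CaO = 6.253 × 10^-3 × 56.08 = 0.3507 g
% CaO = 0.3507 / 0.4157 × 100 = 84.36 %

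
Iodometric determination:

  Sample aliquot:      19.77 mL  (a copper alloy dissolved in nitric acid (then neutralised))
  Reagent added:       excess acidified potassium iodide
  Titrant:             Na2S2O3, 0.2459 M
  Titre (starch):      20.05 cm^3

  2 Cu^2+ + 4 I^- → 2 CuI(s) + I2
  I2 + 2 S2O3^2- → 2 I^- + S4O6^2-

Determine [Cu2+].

n(S2O3^2-) = 0.02005 × 0.2459 = 4.930 × 10^-3 mol
n(I2) = n(S2O3^2-)/2 = 2.465 × 10^-3 mol
From the 2:1 ratio, n(Cu2+) in the aliquot = 2/1 × 2.465 × 10^-3 = 4.930 × 10^-3 mol
[Cu2+] = 4.930 × 10^-3 / 0.01977 = 0.2494 mol/L

0.2494 M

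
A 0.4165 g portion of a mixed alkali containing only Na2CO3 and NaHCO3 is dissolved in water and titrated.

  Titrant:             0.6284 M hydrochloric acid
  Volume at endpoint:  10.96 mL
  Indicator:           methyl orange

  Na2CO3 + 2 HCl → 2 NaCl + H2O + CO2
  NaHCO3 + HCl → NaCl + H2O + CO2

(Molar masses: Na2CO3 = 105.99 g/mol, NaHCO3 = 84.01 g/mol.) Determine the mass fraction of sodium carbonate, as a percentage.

66.50 %

n(HCl) = 0.01096 × 0.6284 = 6.887 × 10^-3 mol
Let x = n(Na2CO3), y = n(NaHCO3).
Titrant: 2x + 1y = 6.887 × 10^-3;  mass: 105.99x + 84.01y = 0.4165
Solving, x = 2.613 × 10^-3 mol, y = 1.661 × 10^-3 mol
mass of Na2CO3 = 2.613 × 10^-3 × 105.99 = 0.2770 g
% Na2CO3 = 0.2770 / 0.4165 × 100 = 66.50 %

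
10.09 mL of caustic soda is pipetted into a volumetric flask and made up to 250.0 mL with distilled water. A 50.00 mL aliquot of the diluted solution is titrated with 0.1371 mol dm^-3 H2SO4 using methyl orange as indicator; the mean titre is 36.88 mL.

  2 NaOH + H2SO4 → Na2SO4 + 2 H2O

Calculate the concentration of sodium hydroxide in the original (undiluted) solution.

n(H2SO4) = 0.03688 × 0.1371 = 5.056 × 10^-3 mol
From the 2:1 ratio, n(NaOH) in the aliquot = 2/1 × 5.056 × 10^-3 = 0.01011 mol
[NaOH]_dilute = 0.01011 / 0.05000 = 0.2022 mol/L
Dilution factor = 250.0 / 10.09 = 24.78
[NaOH]_stock = 0.2022 × 24.78 = 5.011 mol/L

5.011 mol/L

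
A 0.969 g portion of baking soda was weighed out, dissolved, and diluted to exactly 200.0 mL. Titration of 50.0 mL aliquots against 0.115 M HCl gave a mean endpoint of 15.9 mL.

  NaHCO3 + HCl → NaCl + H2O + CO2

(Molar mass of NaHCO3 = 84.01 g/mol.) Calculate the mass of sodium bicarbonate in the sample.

n(HCl) per titration = 0.0159 × 0.115 = 1.83 × 10^-3 mol
n(NaHCO3) in each aliquot = 1.83 × 10^-3 mol (1:1 ratio)
n(NaHCO3) in the whole flask = 1.83 × 10^-3 × 200.0/50.0 = 7.31 × 10^-3 mol
mass of NaHCO3 = 7.31 × 10^-3 × 84.01 = 0.614 g

0.614 g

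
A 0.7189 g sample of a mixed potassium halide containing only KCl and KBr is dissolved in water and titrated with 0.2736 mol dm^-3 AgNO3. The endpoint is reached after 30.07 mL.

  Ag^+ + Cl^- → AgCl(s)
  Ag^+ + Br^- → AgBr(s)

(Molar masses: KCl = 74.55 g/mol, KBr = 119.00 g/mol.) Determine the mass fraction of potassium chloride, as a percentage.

60.69 %

n(AgNO3) = 0.03007 × 0.2736 = 8.227 × 10^-3 mol
Let x = n(KCl), y = n(KBr).
Titrant: 1x + 1y = 8.227 × 10^-3;  mass: 74.55x + 119.00y = 0.7189
Solving, x = 5.852 × 10^-3 mol, y = 2.375 × 10^-3 mol
mass of KCl = 5.852 × 10^-3 × 74.55 = 0.4363 g
% KCl = 0.4363 / 0.7189 × 100 = 60.69 %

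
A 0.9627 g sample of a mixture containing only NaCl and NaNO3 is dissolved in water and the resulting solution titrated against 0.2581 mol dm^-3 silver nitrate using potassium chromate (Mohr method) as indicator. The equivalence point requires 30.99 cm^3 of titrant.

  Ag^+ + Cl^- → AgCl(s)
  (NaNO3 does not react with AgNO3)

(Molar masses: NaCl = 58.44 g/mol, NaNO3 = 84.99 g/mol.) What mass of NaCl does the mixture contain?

0.4674 g

n(AgNO3) = 0.03099 × 0.2581 = 7.999 × 10^-3 mol
Let x = n(NaCl), y = n(NaNO3).
Titrant: 1x = 7.999 × 10^-3;  mass: 58.44x + 84.99y = 0.9627
Solving, x = 7.999 × 10^-3 mol, y = 5.827 × 10^-3 mol
mass of NaCl = 7.999 × 10^-3 × 58.44 = 0.4674 g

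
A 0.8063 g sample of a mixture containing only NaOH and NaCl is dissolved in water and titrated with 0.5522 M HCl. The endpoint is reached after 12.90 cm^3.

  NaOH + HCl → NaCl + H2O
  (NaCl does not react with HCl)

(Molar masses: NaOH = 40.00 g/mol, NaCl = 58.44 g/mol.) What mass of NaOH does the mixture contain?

0.2849 g

n(HCl) = 0.01290 × 0.5522 = 7.123 × 10^-3 mol
Let x = n(NaOH), y = n(NaCl).
Titrant: 1x = 7.123 × 10^-3;  mass: 40.00x + 58.44y = 0.8063
Solving, x = 7.123 × 10^-3 mol, y = 8.921 × 10^-3 mol
mass of NaOH = 7.123 × 10^-3 × 40.00 = 0.2849 g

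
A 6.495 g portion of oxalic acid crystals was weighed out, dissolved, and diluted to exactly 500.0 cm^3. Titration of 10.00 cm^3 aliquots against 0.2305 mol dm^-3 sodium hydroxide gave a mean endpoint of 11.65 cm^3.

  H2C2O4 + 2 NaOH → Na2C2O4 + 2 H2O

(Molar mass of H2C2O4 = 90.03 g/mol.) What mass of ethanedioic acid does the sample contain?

n(NaOH) per titration = 0.01165 × 0.2305 = 2.685 × 10^-3 mol
From the 1:2 ratio, n(H2C2O4) in each aliquot = 1/2 × 2.685 × 10^-3 = 1.343 × 10^-3 mol
n(H2C2O4) in the whole flask = 1.343 × 10^-3 × 500.0/10.00 = 0.06713 mol
mass of H2C2O4 = 0.06713 × 90.03 = 6.044 g

6.044 g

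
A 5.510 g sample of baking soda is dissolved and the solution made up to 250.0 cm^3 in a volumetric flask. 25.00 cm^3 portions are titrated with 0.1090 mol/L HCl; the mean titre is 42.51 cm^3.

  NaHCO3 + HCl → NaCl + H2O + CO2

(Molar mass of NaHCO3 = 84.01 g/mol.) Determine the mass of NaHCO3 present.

3.893 g

n(HCl) per titration = 0.04251 × 0.1090 = 4.634 × 10^-3 mol
n(NaHCO3) in each aliquot = 4.634 × 10^-3 mol (1:1 ratio)
n(NaHCO3) in the whole flask = 4.634 × 10^-3 × 250.0/25.00 = 0.04634 mol
mass of NaHCO3 = 0.04634 × 84.01 = 3.893 g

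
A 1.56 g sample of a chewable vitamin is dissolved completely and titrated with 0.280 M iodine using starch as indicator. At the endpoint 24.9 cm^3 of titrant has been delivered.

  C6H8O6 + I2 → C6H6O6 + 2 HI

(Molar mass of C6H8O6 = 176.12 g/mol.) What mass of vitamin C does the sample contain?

1.23 g

n(I2) = 0.0249 L × 0.280 mol/L = 6.97 × 10^-3 mol
n(C6H8O6) = 6.97 × 10^-3 mol (1:1 ratio)
mass of C6H8O6 = 6.97 × 10^-3 × 176.12 g/mol = 1.23 g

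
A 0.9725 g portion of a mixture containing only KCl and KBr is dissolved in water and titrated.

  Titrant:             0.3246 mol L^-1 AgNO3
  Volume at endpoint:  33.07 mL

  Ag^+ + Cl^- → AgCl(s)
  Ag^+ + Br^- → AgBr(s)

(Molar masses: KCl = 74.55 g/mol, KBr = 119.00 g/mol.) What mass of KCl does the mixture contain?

0.5114 g

n(AgNO3) = 0.03307 × 0.3246 = 0.01073 mol
Let x = n(KCl), y = n(KBr).
Titrant: 1x + 1y = 0.01073;  mass: 74.55x + 119.00y = 0.9725
Solving, x = 6.860 × 10^-3 mol, y = 3.875 × 10^-3 mol
mass of KCl = 6.860 × 10^-3 × 74.55 = 0.5114 g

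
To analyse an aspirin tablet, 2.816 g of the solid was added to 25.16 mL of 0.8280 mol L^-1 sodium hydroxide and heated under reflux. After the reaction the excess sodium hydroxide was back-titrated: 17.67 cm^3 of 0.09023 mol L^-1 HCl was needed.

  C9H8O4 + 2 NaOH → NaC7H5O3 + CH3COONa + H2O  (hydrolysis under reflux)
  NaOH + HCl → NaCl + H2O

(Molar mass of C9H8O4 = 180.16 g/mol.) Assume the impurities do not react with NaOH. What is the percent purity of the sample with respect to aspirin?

n(NaOH) added = 0.02516 × 0.8280 = 0.02083 mol
n(HCl) used in back-titration = 0.01767 × 0.09023 = 1.594 × 10^-3 mol
n(NaOH) left over = 1.594 × 10^-3 mol (1:1 ratio)
n(NaOH) consumed by analyte = 0.02083 − 1.594 × 10^-3 = 0.01924 mol
From the 1:2 ratio, n(C9H8O4) = 1/2 × 0.01924 = 9.619 × 10^-3 mol
mass of C9H8O4 = 9.619 × 10^-3 × 180.16 = 1.733 g
% C9H8O4 = 1.733 / 2.816 × 100 = 61.54 %

61.54 %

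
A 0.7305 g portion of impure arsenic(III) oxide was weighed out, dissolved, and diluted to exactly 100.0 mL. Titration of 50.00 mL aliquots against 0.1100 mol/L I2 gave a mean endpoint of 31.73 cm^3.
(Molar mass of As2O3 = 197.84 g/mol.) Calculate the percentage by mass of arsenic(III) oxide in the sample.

As2O3 + 2 I2 + 2 H2O → As2O5 + 4 HI
n(I2) per titration = 0.03173 × 0.1100 = 3.490 × 10^-3 mol
From the 1:2 ratio, n(As2O3) in each aliquot = 1/2 × 3.490 × 10^-3 = 1.745 × 10^-3 mol
n(As2O3) in the whole flask = 1.745 × 10^-3 × 100.0/50.00 = 3.490 × 10^-3 mol
mass of As2O3 = 3.490 × 10^-3 × 197.84 = 0.6905 g
% As2O3 = 0.6905 / 0.7305 × 100 = 94.53 %

94.53 %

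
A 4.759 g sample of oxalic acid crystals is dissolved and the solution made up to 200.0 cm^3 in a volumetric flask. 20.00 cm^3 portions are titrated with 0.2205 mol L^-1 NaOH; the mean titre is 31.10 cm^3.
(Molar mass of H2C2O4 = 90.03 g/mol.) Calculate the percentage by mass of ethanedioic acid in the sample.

64.87 %

H2C2O4 + 2 NaOH → Na2C2O4 + 2 H2O
n(NaOH) per titration = 0.03110 × 0.2205 = 6.858 × 10^-3 mol
From the 1:2 ratio, n(H2C2O4) in each aliquot = 1/2 × 6.858 × 10^-3 = 3.429 × 10^-3 mol
n(H2C2O4) in the whole flask = 3.429 × 10^-3 × 200.0/20.00 = 0.03429 mol
mass of H2C2O4 = 0.03429 × 90.03 = 3.087 g
% H2C2O4 = 3.087 / 4.759 × 100 = 64.87 %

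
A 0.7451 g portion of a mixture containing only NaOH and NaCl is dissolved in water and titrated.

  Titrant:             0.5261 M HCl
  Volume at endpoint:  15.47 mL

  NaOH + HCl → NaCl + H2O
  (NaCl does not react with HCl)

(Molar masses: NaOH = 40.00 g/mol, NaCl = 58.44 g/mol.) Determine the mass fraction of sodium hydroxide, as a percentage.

n(HCl) = 0.01547 × 0.5261 = 8.139 × 10^-3 mol
Let x = n(NaOH), y = n(NaCl).
Titrant: 1x = 8.139 × 10^-3;  mass: 40.00x + 58.44y = 0.7451
Solving, x = 8.139 × 10^-3 mol, y = 7.179 × 10^-3 mol
mass of NaOH = 8.139 × 10^-3 × 40.00 = 0.3256 g
% NaOH = 0.3256 / 0.7451 × 100 = 43.69 %

43.69 %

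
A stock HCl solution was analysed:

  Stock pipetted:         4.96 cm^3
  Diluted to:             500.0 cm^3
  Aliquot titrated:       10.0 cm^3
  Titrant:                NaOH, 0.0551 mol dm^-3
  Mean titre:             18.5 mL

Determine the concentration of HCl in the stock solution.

10.3 mol/L

HCl + NaOH → NaCl + H2O
n(NaOH) = 0.0185 × 0.0551 = 1.02 × 10^-3 mol
n(HCl) in the aliquot = 1.02 × 10^-3 mol (1:1 ratio)
[HCl]_dilute = 1.02 × 10^-3 / 0.0100 = 0.102 mol/L
Dilution factor = 500.0 / 4.96 = 100.8
[HCl]_stock = 0.102 × 100.8 = 10.3 mol/L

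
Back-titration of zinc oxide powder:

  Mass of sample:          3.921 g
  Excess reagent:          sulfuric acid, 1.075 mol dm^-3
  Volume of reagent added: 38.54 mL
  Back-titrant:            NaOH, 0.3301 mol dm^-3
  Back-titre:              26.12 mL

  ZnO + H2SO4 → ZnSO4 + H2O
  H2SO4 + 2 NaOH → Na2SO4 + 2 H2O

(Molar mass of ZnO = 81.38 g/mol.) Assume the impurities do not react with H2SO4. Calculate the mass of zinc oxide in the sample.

3.021 g

n(H2SO4) added = 0.03854 × 1.075 = 0.04143 mol
n(NaOH) used in back-titration = 0.02612 × 0.3301 = 8.622 × 10^-3 mol
From the 1:2 ratio, n(H2SO4) left over = 1/2 × 8.622 × 10^-3 = 4.311 × 10^-3 mol
n(H2SO4) consumed by analyte = 0.04143 − 4.311 × 10^-3 = 0.03712 mol
n(ZnO) = 0.03712 mol (1:1 ratio)
mass of ZnO = 0.03712 × 81.38 = 3.021 g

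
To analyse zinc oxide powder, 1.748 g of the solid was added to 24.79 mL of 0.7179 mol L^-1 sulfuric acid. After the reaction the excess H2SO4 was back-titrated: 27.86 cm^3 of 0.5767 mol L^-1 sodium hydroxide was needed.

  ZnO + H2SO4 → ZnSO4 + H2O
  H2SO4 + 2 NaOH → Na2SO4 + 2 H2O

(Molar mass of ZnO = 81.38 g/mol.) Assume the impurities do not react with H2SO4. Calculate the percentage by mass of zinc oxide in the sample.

45.45 %

n(H2SO4) added = 0.02479 × 0.7179 = 0.01780 mol
n(NaOH) used in back-titration = 0.02786 × 0.5767 = 0.01607 mol
From the 1:2 ratio, n(H2SO4) left over = 1/2 × 0.01607 = 8.033 × 10^-3 mol
n(H2SO4) consumed by analyte = 0.01780 − 8.033 × 10^-3 = 9.763 × 10^-3 mol
n(ZnO) = 9.763 × 10^-3 mol (1:1 ratio)
mass of ZnO = 9.763 × 10^-3 × 81.38 = 0.7945 g
% ZnO = 0.7945 / 1.748 × 100 = 45.45 %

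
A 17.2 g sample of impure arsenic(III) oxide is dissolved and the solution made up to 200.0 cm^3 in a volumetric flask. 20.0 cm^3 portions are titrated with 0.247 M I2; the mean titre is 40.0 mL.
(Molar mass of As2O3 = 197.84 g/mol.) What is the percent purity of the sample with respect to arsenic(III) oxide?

As2O3 + 2 I2 + 2 H2O → As2O5 + 4 HI
n(I2) per titration = 0.0400 × 0.247 = 9.88 × 10^-3 mol
From the 1:2 ratio, n(As2O3) in each aliquot = 1/2 × 9.88 × 10^-3 = 4.94 × 10^-3 mol
n(As2O3) in the whole flask = 4.94 × 10^-3 × 200.0/20.0 = 0.0494 mol
mass of As2O3 = 0.0494 × 197.84 = 9.77 g
% As2O3 = 9.77 / 17.2 × 100 = 56.8 %

56.8 %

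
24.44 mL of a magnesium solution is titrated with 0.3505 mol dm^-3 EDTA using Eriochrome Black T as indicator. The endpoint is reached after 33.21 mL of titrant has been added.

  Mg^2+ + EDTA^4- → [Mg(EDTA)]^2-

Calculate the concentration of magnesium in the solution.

0.4763 mol/L

n(EDTA) = 0.03321 L × 0.3505 mol/L = 0.01164 mol
n(Mg2+) = 0.01164 mol (1:1 mole ratio)
[Mg2+] = 0.01164 mol / 0.02444 L = 0.4763 mol/L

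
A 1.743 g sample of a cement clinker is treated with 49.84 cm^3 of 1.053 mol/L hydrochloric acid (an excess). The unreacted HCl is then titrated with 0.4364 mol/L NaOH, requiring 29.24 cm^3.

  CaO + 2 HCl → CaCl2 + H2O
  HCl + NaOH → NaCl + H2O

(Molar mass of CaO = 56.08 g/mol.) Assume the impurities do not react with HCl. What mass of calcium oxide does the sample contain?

n(HCl) added = 0.04984 × 1.053 = 0.05248 mol
n(NaOH) used in back-titration = 0.02924 × 0.4364 = 0.01276 mol
n(HCl) left over = 0.01276 mol (1:1 ratio)
n(HCl) consumed by analyte = 0.05248 − 0.01276 = 0.03972 mol
From the 1:2 ratio, n(CaO) = 1/2 × 0.03972 = 0.01986 mol
mass of CaO = 0.01986 × 56.08 = 1.114 g

1.114 g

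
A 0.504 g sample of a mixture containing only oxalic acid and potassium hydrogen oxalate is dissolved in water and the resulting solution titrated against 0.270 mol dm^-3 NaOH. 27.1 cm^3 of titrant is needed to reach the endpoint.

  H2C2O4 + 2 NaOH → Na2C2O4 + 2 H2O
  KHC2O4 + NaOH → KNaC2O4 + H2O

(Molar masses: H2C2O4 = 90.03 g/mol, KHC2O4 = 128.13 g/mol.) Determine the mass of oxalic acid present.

n(NaOH) = 0.0271 × 0.270 = 7.32 × 10^-3 mol
Let x = n(H2C2O4), y = n(KHC2O4).
Titrant: 2x + 1y = 7.32 × 10^-3;  mass: 90.03x + 128.13y = 0.504
Solving, x = 2.61 × 10^-3 mol, y = 2.10 × 10^-3 mol
mass of H2C2O4 = 2.61 × 10^-3 × 90.03 = 0.235 g

0.235 g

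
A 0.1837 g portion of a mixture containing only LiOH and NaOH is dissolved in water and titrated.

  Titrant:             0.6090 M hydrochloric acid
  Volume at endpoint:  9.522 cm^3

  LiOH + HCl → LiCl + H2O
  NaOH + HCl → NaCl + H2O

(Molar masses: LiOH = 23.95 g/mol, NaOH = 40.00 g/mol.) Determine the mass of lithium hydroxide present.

n(HCl) = 0.009522 × 0.6090 = 5.799 × 10^-3 mol
Let x = n(LiOH), y = n(NaOH).
Titrant: 1x + 1y = 5.799 × 10^-3;  mass: 23.95x + 40.00y = 0.1837
Solving, x = 3.007 × 10^-3 mol, y = 2.792 × 10^-3 mol
mass of LiOH = 3.007 × 10^-3 × 23.95 = 0.07201 g

0.07201 g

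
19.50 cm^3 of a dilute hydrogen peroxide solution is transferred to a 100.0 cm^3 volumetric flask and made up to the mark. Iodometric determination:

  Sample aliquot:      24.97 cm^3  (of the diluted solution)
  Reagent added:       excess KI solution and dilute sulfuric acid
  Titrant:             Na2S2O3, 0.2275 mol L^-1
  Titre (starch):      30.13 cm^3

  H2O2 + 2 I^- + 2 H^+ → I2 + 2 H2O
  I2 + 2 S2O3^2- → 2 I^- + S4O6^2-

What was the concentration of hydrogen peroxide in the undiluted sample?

0.7039 mol/L

n(S2O3^2-) = 0.03013 × 0.2275 = 6.855 × 10^-3 mol
n(I2) = n(S2O3^2-)/2 = 3.427 × 10^-3 mol
n(H2O2) in the aliquot = 3.427 × 10^-3 mol (1:1 ratio)
[H2O2]_dilute = 3.427 × 10^-3 / 0.02497 = 0.1373 mol/L
[H2O2]_original = 0.1373 × 100.0/19.50 = 0.7039 mol/L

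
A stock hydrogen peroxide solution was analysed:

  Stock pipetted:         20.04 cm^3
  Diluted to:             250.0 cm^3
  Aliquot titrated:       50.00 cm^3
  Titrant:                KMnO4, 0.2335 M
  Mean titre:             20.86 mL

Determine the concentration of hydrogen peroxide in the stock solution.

3.038 M

2 MnO4^- + 5 H2O2 + 6 H^+ → 2 Mn^2+ + 5 O2 + 8 H2O
n(KMnO4) = 0.02086 × 0.2335 = 4.871 × 10^-3 mol
From the 5:2 ratio, n(H2O2) in the aliquot = 5/2 × 4.871 × 10^-3 = 0.01218 mol
[H2O2]_dilute = 0.01218 / 0.05000 = 0.2435 mol/L
Dilution factor = 250.0 / 20.04 = 12.48
[H2O2]_stock = 0.2435 × 12.48 = 3.038 mol/L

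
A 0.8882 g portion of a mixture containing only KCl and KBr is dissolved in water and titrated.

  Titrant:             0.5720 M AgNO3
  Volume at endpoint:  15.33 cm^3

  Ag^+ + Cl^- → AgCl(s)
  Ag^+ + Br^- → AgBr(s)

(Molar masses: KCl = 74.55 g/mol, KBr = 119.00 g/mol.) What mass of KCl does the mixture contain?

n(AgNO3) = 0.01533 × 0.5720 = 8.769 × 10^-3 mol
Let x = n(KCl), y = n(KBr).
Titrant: 1x + 1y = 8.769 × 10^-3;  mass: 74.55x + 119.00y = 0.8882
Solving, x = 3.493 × 10^-3 mol, y = 5.275 × 10^-3 mol
mass of KCl = 3.493 × 10^-3 × 74.55 = 0.2604 g

0.2604 g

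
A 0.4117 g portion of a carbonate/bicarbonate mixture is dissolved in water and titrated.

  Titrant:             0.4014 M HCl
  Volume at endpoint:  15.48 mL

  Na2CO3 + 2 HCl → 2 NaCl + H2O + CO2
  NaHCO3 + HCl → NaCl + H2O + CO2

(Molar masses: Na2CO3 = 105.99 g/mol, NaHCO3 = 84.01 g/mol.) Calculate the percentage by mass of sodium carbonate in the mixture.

45.78 %

n(HCl) = 0.01548 × 0.4014 = 6.214 × 10^-3 mol
Let x = n(Na2CO3), y = n(NaHCO3).
Titrant: 2x + 1y = 6.214 × 10^-3;  mass: 105.99x + 84.01y = 0.4117
Solving, x = 1.778 × 10^-3 mol, y = 2.657 × 10^-3 mol
mass of Na2CO3 = 1.778 × 10^-3 × 105.99 = 0.1885 g
% Na2CO3 = 0.1885 / 0.4117 × 100 = 45.78 %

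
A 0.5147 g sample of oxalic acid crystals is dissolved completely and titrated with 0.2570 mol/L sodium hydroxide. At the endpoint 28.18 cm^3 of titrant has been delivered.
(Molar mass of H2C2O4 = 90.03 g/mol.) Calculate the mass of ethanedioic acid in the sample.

0.3260 g

H2C2O4 + 2 NaOH → Na2C2O4 + 2 H2O
n(NaOH) = 0.02818 L × 0.2570 mol/L = 7.242 × 10^-3 mol
From the 1:2 ratio, n(H2C2O4) = 1/2 × 7.242 × 10^-3 = 3.621 × 10^-3 mol
mass of H2C2O4 = 3.621 × 10^-3 × 90.03 g/mol = 0.3260 g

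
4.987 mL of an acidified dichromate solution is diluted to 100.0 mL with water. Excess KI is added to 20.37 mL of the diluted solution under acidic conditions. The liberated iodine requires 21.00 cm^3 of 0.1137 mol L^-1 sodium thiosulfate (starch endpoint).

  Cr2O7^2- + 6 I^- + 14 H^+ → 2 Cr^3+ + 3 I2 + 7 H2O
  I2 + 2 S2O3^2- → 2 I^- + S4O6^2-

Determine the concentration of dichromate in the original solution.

n(S2O3^2-) = 0.02100 × 0.1137 = 2.388 × 10^-3 mol
n(I2) = n(S2O3^2-)/2 = 1.194 × 10^-3 mol
From the 1:3 ratio, n(Cr2O7^2-) in the aliquot = 1/3 × 1.194 × 10^-3 = 3.979 × 10^-4 mol
[Cr2O7^2-]_dilute = 3.979 × 10^-4 / 0.02037 = 0.01954 mol/L
[Cr2O7^2-]_original = 0.01954 × 100.0/4.987 = 0.3917 mol/L

0.3917 mol/L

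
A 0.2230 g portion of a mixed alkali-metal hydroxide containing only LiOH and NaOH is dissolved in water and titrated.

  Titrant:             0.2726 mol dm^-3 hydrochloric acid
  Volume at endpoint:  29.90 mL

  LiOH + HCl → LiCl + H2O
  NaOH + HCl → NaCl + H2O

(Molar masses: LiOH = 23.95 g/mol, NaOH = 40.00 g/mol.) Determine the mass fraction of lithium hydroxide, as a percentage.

n(HCl) = 0.02990 × 0.2726 = 8.151 × 10^-3 mol
Let x = n(LiOH), y = n(NaOH).
Titrant: 1x + 1y = 8.151 × 10^-3;  mass: 23.95x + 40.00y = 0.2230
Solving, x = 6.419 × 10^-3 mol, y = 1.731 × 10^-3 mol
mass of LiOH = 6.419 × 10^-3 × 23.95 = 0.1537 g
% LiOH = 0.1537 / 0.2230 × 100 = 68.94 %

68.94 %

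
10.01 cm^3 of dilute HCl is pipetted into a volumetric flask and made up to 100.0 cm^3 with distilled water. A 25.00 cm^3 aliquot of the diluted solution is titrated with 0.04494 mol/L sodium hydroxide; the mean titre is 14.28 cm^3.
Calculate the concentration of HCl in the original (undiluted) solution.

HCl + NaOH → NaCl + H2O
n(NaOH) = 0.01428 × 0.04494 = 6.417 × 10^-4 mol
n(HCl) in the aliquot = 6.417 × 10^-4 mol (1:1 ratio)
[HCl]_dilute = 6.417 × 10^-4 / 0.02500 = 0.02567 mol/L
Dilution factor = 100.0 / 10.01 = 9.990
[HCl]_stock = 0.02567 × 9.990 = 0.2564 mol/L

0.2564 mol/L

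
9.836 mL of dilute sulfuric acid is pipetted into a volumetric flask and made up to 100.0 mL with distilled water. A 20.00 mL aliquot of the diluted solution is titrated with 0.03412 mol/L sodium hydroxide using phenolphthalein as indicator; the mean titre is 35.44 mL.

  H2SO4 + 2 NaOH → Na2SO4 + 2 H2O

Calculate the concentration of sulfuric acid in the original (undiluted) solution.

0.3073 mol/L

n(NaOH) = 0.03544 × 0.03412 = 1.209 × 10^-3 mol
From the 1:2 ratio, n(H2SO4) in the aliquot = 1/2 × 1.209 × 10^-3 = 6.046 × 10^-4 mol
[H2SO4]_dilute = 6.046 × 10^-4 / 0.02000 = 0.03023 mol/L
Dilution factor = 100.0 / 9.836 = 10.17
[H2SO4]_stock = 0.03023 × 10.17 = 0.3073 mol/L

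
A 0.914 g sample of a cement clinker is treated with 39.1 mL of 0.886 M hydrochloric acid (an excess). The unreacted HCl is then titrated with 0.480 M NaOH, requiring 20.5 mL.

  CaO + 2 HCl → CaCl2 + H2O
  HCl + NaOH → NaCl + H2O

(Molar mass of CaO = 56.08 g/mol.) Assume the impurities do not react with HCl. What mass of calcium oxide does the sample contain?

0.695 g

n(HCl) added = 0.0391 × 0.886 = 0.0346 mol
n(NaOH) used in back-titration = 0.0205 × 0.480 = 9.84 × 10^-3 mol
n(HCl) left over = 9.84 × 10^-3 mol (1:1 ratio)
n(HCl) consumed by analyte = 0.0346 − 9.84 × 10^-3 = 0.0248 mol
From the 1:2 ratio, n(CaO) = 1/2 × 0.0248 = 0.0124 mol
mass of CaO = 0.0124 × 56.08 = 0.695 g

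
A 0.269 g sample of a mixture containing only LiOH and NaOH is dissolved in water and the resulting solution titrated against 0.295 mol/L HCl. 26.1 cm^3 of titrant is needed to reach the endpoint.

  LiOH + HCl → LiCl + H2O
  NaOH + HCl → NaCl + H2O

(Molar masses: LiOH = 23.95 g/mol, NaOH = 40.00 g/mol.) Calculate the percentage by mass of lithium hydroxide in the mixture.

21.6 %

n(HCl) = 0.0261 × 0.295 = 7.70 × 10^-3 mol
Let x = n(LiOH), y = n(NaOH).
Titrant: 1x + 1y = 7.70 × 10^-3;  mass: 23.95x + 40.00y = 0.269
Solving, x = 2.43 × 10^-3 mol, y = 5.27 × 10^-3 mol
mass of LiOH = 2.43 × 10^-3 × 23.95 = 0.0582 g
% LiOH = 0.0582 / 0.269 × 100 = 21.6 %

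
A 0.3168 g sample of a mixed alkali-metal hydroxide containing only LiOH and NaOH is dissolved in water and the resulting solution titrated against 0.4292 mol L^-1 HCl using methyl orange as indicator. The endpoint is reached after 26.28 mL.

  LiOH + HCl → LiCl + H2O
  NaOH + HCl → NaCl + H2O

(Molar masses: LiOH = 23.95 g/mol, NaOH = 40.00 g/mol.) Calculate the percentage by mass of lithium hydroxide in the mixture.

n(HCl) = 0.02628 × 0.4292 = 0.01128 mol
Let x = n(LiOH), y = n(NaOH).
Titrant: 1x + 1y = 0.01128;  mass: 23.95x + 40.00y = 0.3168
Solving, x = 8.372 × 10^-3 mol, y = 2.907 × 10^-3 mol
mass of LiOH = 8.372 × 10^-3 × 23.95 = 0.2005 g
% LiOH = 0.2005 / 0.3168 × 100 = 63.29 %

63.29 %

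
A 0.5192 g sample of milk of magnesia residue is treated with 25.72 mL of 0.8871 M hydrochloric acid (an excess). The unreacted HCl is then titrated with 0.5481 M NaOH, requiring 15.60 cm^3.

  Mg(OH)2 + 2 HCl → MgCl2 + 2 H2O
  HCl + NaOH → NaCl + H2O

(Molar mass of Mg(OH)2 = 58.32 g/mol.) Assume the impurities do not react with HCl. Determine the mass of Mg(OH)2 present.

0.4160 g

n(HCl) added = 0.02572 × 0.8871 = 0.02282 mol
n(NaOH) used in back-titration = 0.01560 × 0.5481 = 8.550 × 10^-3 mol
n(HCl) left over = 8.550 × 10^-3 mol (1:1 ratio)
n(HCl) consumed by analyte = 0.02282 − 8.550 × 10^-3 = 0.01427 mol
From the 1:2 ratio, n(Mg(OH)2) = 1/2 × 0.01427 = 7.133 × 10^-3 mol
mass of Mg(OH)2 = 7.133 × 10^-3 × 58.32 = 0.4160 g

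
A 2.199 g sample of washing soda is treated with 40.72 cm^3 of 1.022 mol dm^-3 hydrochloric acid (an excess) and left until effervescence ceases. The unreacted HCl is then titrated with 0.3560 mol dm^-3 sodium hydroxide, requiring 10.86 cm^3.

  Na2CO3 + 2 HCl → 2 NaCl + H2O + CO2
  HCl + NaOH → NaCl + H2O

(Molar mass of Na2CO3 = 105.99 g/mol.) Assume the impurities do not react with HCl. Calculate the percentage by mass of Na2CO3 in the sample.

n(HCl) added = 0.04072 × 1.022 = 0.04162 mol
n(NaOH) used in back-titration = 0.01086 × 0.3560 = 3.866 × 10^-3 mol
n(HCl) left over = 3.866 × 10^-3 mol (1:1 ratio)
n(HCl) consumed by analyte = 0.04162 − 3.866 × 10^-3 = 0.03775 mol
From the 1:2 ratio, n(Na2CO3) = 1/2 × 0.03775 = 0.01887 mol
mass of Na2CO3 = 0.01887 × 105.99 = 2.001 g
% Na2CO3 = 2.001 / 2.199 × 100 = 90.98 %

90.98 %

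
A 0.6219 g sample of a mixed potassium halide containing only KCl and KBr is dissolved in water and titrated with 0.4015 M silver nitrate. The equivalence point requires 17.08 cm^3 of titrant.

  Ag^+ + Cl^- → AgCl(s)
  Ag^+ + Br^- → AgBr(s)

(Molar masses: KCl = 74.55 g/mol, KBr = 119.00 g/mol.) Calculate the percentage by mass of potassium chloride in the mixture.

n(AgNO3) = 0.01708 × 0.4015 = 6.858 × 10^-3 mol
Let x = n(KCl), y = n(KBr).
Titrant: 1x + 1y = 6.858 × 10^-3;  mass: 74.55x + 119.00y = 0.6219
Solving, x = 4.368 × 10^-3 mol, y = 2.490 × 10^-3 mol
mass of KCl = 4.368 × 10^-3 × 74.55 = 0.3256 g
% KCl = 0.3256 / 0.6219 × 100 = 52.36 %

52.36 %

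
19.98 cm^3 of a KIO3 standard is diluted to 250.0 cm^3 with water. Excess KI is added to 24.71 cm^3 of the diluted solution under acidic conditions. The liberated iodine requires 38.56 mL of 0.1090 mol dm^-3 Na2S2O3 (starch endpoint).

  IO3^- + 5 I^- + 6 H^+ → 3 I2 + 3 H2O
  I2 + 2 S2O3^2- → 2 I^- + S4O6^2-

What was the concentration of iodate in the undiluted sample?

n(S2O3^2-) = 0.03856 × 0.1090 = 4.203 × 10^-3 mol
n(I2) = n(S2O3^2-)/2 = 2.102 × 10^-3 mol
From the 1:3 ratio, n(IO3^-) in the aliquot = 1/3 × 2.102 × 10^-3 = 7.005 × 10^-4 mol
[IO3^-]_dilute = 7.005 × 10^-4 / 0.02471 = 0.02835 mol/L
[IO3^-]_original = 0.02835 × 250.0/19.98 = 0.3547 mol/L

0.3547 mol/L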